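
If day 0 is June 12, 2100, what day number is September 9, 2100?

Jun 12, 2100 → Jul 12, 2100: 30 days (June has 30).
Jul 12, 2100 → Aug 12, 2100: 31 days (July has 31).
Aug 12, 2100 → Sep 9, 2100: 28 days.
Total: 89 days.

89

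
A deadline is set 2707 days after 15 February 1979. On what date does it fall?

+365 (one year) → Feb 15, 1980 (2342 left).
+366 (one year; includes Feb 29, 1980) → Feb 15, 1981 (1976 left).
+365 (one year) → Feb 15, 1982 (1611 left).
+365 (one year) → Feb 15, 1983 (1246 left).
+365 (one year) → Feb 15, 1984 (881 left).
+366 (one year; includes Feb 29, 1984) → Feb 15, 1985 (515 left).
+365 (one year) → Feb 15, 1986 (150 left).
Feb has 28 days: +14 → Mar 1, 1986 (136 left).
Mar has 31 days: +31 → Apr 1, 1986 (105 left).
Apr has 30 days: +30 → May 1, 1986 (75 left).
May has 31 days: +31 → Jun 1, 1986 (44 left).
Jun has 30 days: +30 → Jul 1, 1986 (14 left).
+14 → Jul 15, 1986.

July 15, 1986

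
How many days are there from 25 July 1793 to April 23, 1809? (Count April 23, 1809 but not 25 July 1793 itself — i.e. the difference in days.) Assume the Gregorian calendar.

Jul 25, 1793 → Jul 25, 1794: 365 days.
Jul 25, 1794 → Jul 25, 1795: 365 days.
Jul 25, 1795 → Jul 25, 1796: 366 days (Feb 29, 1796 is in that span).
Jul 25, 1796 → Jul 25, 1797: 365 days.
Jul 25, 1797 → Jul 25, 1798: 365 days.
Jul 25, 1798 → Jul 25, 1799: 365 days.
Jul 25, 1799 → Jul 25, 1800: 365 days.
Jul 25, 1800 → Jul 25, 1801: 365 days.
Jul 25, 1801 → Jul 25, 1802: 365 days.
Jul 25, 1802 → Jul 25, 1803: 365 days.
Jul 25, 1803 → Jul 25, 1804: 366 days (Feb 29, 1804 is in that span).
Jul 25, 1804 → Jul 25, 1805: 365 days.
Jul 25, 1805 → Jul 25, 1806: 365 days.
Jul 25, 1806 → Jul 25, 1807: 365 days.
Jul 25, 1807 → Jul 25, 1808: 366 days (Feb 29, 1808 is in that span).
Jul 25, 1808 → Aug 25, 1808: 31 days (July has 31).
Aug 25, 1808 → Sep 25, 1808: 31 days (August has 31).
Sep 25, 1808 → Oct 25, 1808: 30 days (September has 30).
Oct 25, 1808 → Nov 25, 1808: 31 days (October has 31).
Nov 25, 1808 → Dec 25, 1808: 30 days (November has 30).
Dec 25, 1808 → Jan 25, 1809: 31 days (December has 31).
Jan 25, 1809 → Feb 25, 1809: 31 days (January has 31).
Feb 25, 1809 → Mar 25, 1809: 28 days (February has 28).
Mar 25, 1809 → Apr 23, 1809: 29 days.
Total: 5750 days.

5750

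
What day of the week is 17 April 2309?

Doomsday rule: the anchor day for the 2300s is Wednesday. For year 09: 9÷12 = 0 r 9, and 9÷4 = 2, so 0+9+2 = 11.
Wednesday + 11 ≡ Sunday — that's 2309's doomsday.
In April the doomsday date is Apr 4.
Apr 17 is 13 days after Apr 4; 13 mod 7 = 6, so Sunday + 6 = Saturday.

Saturday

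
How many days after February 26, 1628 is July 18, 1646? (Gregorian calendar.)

Feb 26, 1628 → Feb 26, 1629: 366 days (Feb 29, 1628 is in that span).
Feb 26, 1629 → Feb 26, 1630: 365 days.
Feb 26, 1630 → Feb 26, 1631: 365 days.
Feb 26, 1631 → Feb 26, 1632: 365 days.
Feb 26, 1632 → Feb 26, 1633: 366 days (Feb 29, 1632 is in that span).
Feb 26, 1633 → Feb 26, 1634: 365 days.
Feb 26, 1634 → Feb 26, 1635: 365 days.
Feb 26, 1635 → Feb 26, 1636: 365 days.
Feb 26, 1636 → Feb 26, 1637: 366 days (Feb 29, 1636 is in that span).
Feb 26, 1637 → Feb 26, 1638: 365 days.
Feb 26, 1638 → Feb 26, 1639: 365 days.
Feb 26, 1639 → Feb 26, 1640: 365 days.
Feb 26, 1640 → Feb 26, 1641: 366 days (Feb 29, 1640 is in that span).
Feb 26, 1641 → Feb 26, 1642: 365 days.
Feb 26, 1642 → Feb 26, 1643: 365 days.
Feb 26, 1643 → Feb 26, 1644: 365 days.
Feb 26, 1644 → Feb 26, 1645: 366 days (Feb 29, 1644 is in that span).
Feb 26, 1645 → Feb 26, 1646: 365 days.
Feb 26, 1646 → Mar 26, 1646: 28 days (February has 28).
Mar 26, 1646 → Apr 26, 1646: 31 days (March has 31).
Apr 26, 1646 → May 26, 1646: 30 days (April has 30).
May 26, 1646 → Jun 26, 1646: 31 days (May has 31).
Jun 26, 1646 → Jul 18, 1646: 22 days.
Total: 6717 days.

6717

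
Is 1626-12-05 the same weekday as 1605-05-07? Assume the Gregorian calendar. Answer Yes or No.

Yes

From May 7, 1605 to Dec 5, 1626 is 7882 days.
7882 mod 7 = 0, so they are the same weekday.
(May 7, 1605 is a Saturday; Dec 5, 1626 is a Saturday.)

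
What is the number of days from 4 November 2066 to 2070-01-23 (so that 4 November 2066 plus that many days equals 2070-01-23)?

Nov 4, 2066 → Nov 4, 2067: 365 days.
Nov 4, 2067 → Nov 4, 2068: 366 days (Feb 29, 2068 is in that span).
Nov 4, 2068 → Nov 4, 2069: 365 days.
Nov 4, 2069 → Dec 4, 2069: 30 days (November has 30).
Dec 4, 2069 → Jan 4, 2070: 31 days (December has 31).
Jan 4, 2070 → Jan 23, 2070: 19 days.
Total: 1176 days.

1176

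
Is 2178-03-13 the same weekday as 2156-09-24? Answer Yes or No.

Yes

From Sep 24, 2156 to Mar 13, 2178 is 7840 days.
7840 mod 7 = 0, so they are the same weekday.
(Sep 24, 2156 is a Friday; Mar 13, 2178 is a Friday.)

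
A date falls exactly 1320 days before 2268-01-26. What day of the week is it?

Jan 26, 2268 is a Sunday.
1320 mod 7 = 4, so 1320 days before a Sunday is Sunday − 4 = Wednesday.

Wednesday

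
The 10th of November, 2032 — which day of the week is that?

Wednesday

Doomsday rule: the anchor day for the 2000s is Tuesday. For year 32: 32÷12 = 2 r 8, and 8÷4 = 2, so 2+8+2 = 12.
Tuesday + 12 ≡ Sunday — that's 2032's doomsday.
In November the doomsday date is Nov 7.
Nov 10 is 3 days after Nov 7; 3 mod 7 = 3, so Sunday + 3 = Wednesday.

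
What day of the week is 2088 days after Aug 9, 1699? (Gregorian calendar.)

First find the weekday of Aug 9, 1699. Doomsday rule: the anchor day for the 1600s is Tuesday. For year 99: 99÷12 = 8 r 3, and 3÷4 = 0, so 8+3+0 = 11.
Tuesday + 11 ≡ Saturday — that's 1699's doomsday.
In August the doomsday date is Aug 8.
Aug 9 is 1 day after Aug 8; 1 mod 7 = 1, so Saturday + 1 = Sunday.
2088 mod 7 = 2, so 2088 days after a Sunday is Sunday + 2 = Tuesday.

Tuesday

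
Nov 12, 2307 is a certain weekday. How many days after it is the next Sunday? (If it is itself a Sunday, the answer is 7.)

Nov 12, 2307 is a Tuesday.
From Tuesday to the next Sunday is 5 days.

5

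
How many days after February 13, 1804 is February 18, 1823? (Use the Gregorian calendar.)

6945

Feb 13, 1804 → Feb 13, 1805: 366 days (Feb 29, 1804 is in that span).
Feb 13, 1805 → Feb 13, 1806: 365 days.
Feb 13, 1806 → Feb 13, 1807: 365 days.
Feb 13, 1807 → Feb 13, 1808: 365 days.
Feb 13, 1808 → Feb 13, 1809: 366 days (Feb 29, 1808 is in that span).
Feb 13, 1809 → Feb 13, 1810: 365 days.
Feb 13, 1810 → Feb 13, 1811: 365 days.
Feb 13, 1811 → Feb 13, 1812: 365 days.
Feb 13, 1812 → Feb 13, 1813: 366 days (Feb 29, 1812 is in that span).
Feb 13, 1813 → Feb 13, 1814: 365 days.
Feb 13, 1814 → Feb 13, 1815: 365 days.
Feb 13, 1815 → Feb 13, 1816: 365 days.
Feb 13, 1816 → Feb 13, 1817: 366 days (Feb 29, 1816 is in that span).
Feb 13, 1817 → Feb 13, 1818: 365 days.
Feb 13, 1818 → Feb 13, 1819: 365 days.
Feb 13, 1819 → Feb 13, 1820: 365 days.
Feb 13, 1820 → Feb 13, 1821: 366 days (Feb 29, 1820 is in that span).
Feb 13, 1821 → Feb 13, 1822: 365 days.
Feb 13, 1822 → Mar 13, 1822: 28 days (February has 28).
Mar 13, 1822 → Apr 13, 1822: 31 days (March has 31).
Apr 13, 1822 → May 13, 1822: 30 days (April has 30).
May 13, 1822 → Jun 13, 1822: 31 days (May has 31).
Jun 13, 1822 → Jul 13, 1822: 30 days (June has 30).
Jul 13, 1822 → Aug 13, 1822: 31 days (July has 31).
Aug 13, 1822 → Sep 13, 1822: 31 days (August has 31).
Sep 13, 1822 → Oct 13, 1822: 30 days (September has 30).
Oct 13, 1822 → Nov 13, 1822: 31 days (October has 31).
Nov 13, 1822 → Dec 13, 1822: 30 days (November has 30).
Dec 13, 1822 → Jan 13, 1823: 31 days (December has 31).
Jan 13, 1823 → Feb 13, 1823: 31 days (January has 31).
Feb 13, 1823 → Feb 18, 1823: 5 days.
Total: 6945 days.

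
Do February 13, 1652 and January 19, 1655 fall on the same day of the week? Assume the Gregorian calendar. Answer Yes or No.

From Feb 13, 1652 to Jan 19, 1655 is 1071 days.
1071 mod 7 = 0, so they are the same weekday.
(Feb 13, 1652 is a Tuesday; Jan 19, 1655 is a Tuesday.)

Yes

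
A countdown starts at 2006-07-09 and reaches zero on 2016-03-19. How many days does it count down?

3541

Jul 9, 2006 → Jul 9, 2007: 365 days.
Jul 9, 2007 → Jul 9, 2008: 366 days (Feb 29, 2008 is in that span).
Jul 9, 2008 → Jul 9, 2009: 365 days.
Jul 9, 2009 → Jul 9, 2010: 365 days.
Jul 9, 2010 → Jul 9, 2011: 365 days.
Jul 9, 2011 → Jul 9, 2012: 366 days (Feb 29, 2012 is in that span).
Jul 9, 2012 → Jul 9, 2013: 365 days.
Jul 9, 2013 → Jul 9, 2014: 365 days.
Jul 9, 2014 → Jul 9, 2015: 365 days.
Jul 9, 2015 → Aug 9, 2015: 31 days (July has 31).
Aug 9, 2015 → Sep 9, 2015: 31 days (August has 31).
Sep 9, 2015 → Oct 9, 2015: 30 days (September has 30).
Oct 9, 2015 → Nov 9, 2015: 31 days (October has 31).
Nov 9, 2015 → Dec 9, 2015: 30 days (November has 30).
Dec 9, 2015 → Jan 9, 2016: 31 days (December has 31).
Jan 9, 2016 → Feb 9, 2016: 31 days (January has 31).
Feb 9, 2016 → Mar 9, 2016: 29 days (February has 29).
Mar 9, 2016 → Mar 19, 2016: 10 days.
Total: 3541 days.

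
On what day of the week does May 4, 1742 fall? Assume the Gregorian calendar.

Friday

Doomsday rule: the anchor day for the 1700s is Sunday. For year 42: 42÷12 = 3 r 6, and 6÷4 = 1, so 3+6+1 = 10.
Sunday + 10 ≡ Wednesday — that's 1742's doomsday.
In May the doomsday date is May 9.
May 4 is 5 days before May 9; 5 mod 7 = 5, so Wednesday − 5 = Friday.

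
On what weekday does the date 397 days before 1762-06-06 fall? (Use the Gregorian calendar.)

Tuesday

Jun 6, 1762 is a Sunday.
397 mod 7 = 5, so 397 days before a Sunday is Sunday − 5 = Tuesday.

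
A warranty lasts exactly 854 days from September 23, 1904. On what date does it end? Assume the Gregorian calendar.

January 25, 1907

+365 (one year) → Sep 23, 1905 (489 left).
+365 (one year) → Sep 23, 1906 (124 left).
Sep has 30 days: +8 → Oct 1, 1906 (116 left).
Oct has 31 days: +31 → Nov 1, 1906 (85 left).
Nov has 30 days: +30 → Dec 1, 1906 (55 left).
Dec has 31 days: +31 → Jan 1, 1907 (24 left).
+24 → Jan 25, 1907.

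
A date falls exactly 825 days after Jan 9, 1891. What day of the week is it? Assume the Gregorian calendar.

Thursday

First find the weekday of Jan 9, 1891. Doomsday rule: the anchor day for the 1800s is Friday. For year 91: 91÷12 = 7 r 7, and 7÷4 = 1, so 7+7+1 = 15.
Friday + 15 ≡ Saturday — that's 1891's doomsday.
In January the doomsday date is Jan 3 (1891 is not a leap year).
Jan 9 is 6 days after Jan 3; 6 mod 7 = 6, so Saturday + 6 = Friday.
825 mod 7 = 6, so 825 days after a Friday is Friday + 6 = Thursday.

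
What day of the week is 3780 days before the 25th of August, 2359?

Aug 25, 2359 is a Tuesday.
3780 mod 7 = 0, so 3780 days before a Tuesday is Tuesday − 0 = Tuesday.

Tuesday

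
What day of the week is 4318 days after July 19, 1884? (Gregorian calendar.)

Jul 19, 1884 is a Saturday.
4318 mod 7 = 6, so 4318 days after a Saturday is Saturday + 6 = Friday.

Friday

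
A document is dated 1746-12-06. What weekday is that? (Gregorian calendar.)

Tuesday

Doomsday rule: the anchor day for the 1700s is Sunday. For year 46: 46÷12 = 3 r 10, and 10÷4 = 2, so 3+10+2 = 15.
Sunday + 15 ≡ Monday — that's 1746's doomsday.
In December the doomsday date is Dec 12.
Dec 6 is 6 days before Dec 12; 6 mod 7 = 6, so Monday − 6 = Tuesday.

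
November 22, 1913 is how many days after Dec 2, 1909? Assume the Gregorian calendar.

1451

Dec 2, 1909 → Dec 2, 1910: 365 days.
Dec 2, 1910 → Dec 2, 1911: 365 days.
Dec 2, 1911 → Dec 2, 1912: 366 days (Feb 29, 1912 is in that span).
Dec 2, 1912 → Jan 2, 1913: 31 days (December has 31).
Jan 2, 1913 → Feb 2, 1913: 31 days (January has 31).
Feb 2, 1913 → Mar 2, 1913: 28 days (February has 28).
Mar 2, 1913 → Apr 2, 1913: 31 days (March has 31).
Apr 2, 1913 → May 2, 1913: 30 days (April has 30).
May 2, 1913 → Jun 2, 1913: 31 days (May has 31).
Jun 2, 1913 → Jul 2, 1913: 30 days (June has 30).
Jul 2, 1913 → Aug 2, 1913: 31 days (July has 31).
Aug 2, 1913 → Sep 2, 1913: 31 days (August has 31).
Sep 2, 1913 → Oct 2, 1913: 30 days (September has 30).
Oct 2, 1913 → Nov 2, 1913: 31 days (October has 31).
Nov 2, 1913 → Nov 22, 1913: 20 days.
Total: 1451 days.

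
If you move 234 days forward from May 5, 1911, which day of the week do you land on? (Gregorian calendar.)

May 5, 1911 is a Friday.
234 mod 7 = 3, so 234 days after a Friday is Friday + 3 = Monday.

Monday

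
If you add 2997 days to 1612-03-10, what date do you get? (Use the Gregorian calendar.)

May 24, 1620

+365 (one year) → Mar 10, 1613 (2632 left).
+365 (one year) → Mar 10, 1614 (2267 left).
+365 (one year) → Mar 10, 1615 (1902 left).
+366 (one year; includes Feb 29, 1616) → Mar 10, 1616 (1536 left).
+365 (one year) → Mar 10, 1617 (1171 left).
+365 (one year) → Mar 10, 1618 (806 left).
+365 (one year) → Mar 10, 1619 (441 left).
+366 (one year; includes Feb 29, 1620) → Mar 10, 1620 (75 left).
Mar has 31 days: +22 → Apr 1, 1620 (53 left).
Apr has 30 days: +30 → May 1, 1620 (23 left).
+23 → May 24, 1620.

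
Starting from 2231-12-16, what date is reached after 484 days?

April 13, 2233

+366 (one year; includes Feb 29, 2232) → Dec 16, 2232 (118 left).
Dec has 31 days: +16 → Jan 1, 2233 (102 left).
Jan has 31 days: +31 → Feb 1, 2233 (71 left).
Feb has 28 days: +28 → Mar 1, 2233 (43 left).
Mar has 31 days: +31 → Apr 1, 2233 (12 left).
+12 → Apr 13, 2233.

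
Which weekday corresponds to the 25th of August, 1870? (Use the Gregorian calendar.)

Doomsday rule: the anchor day for the 1800s is Friday. For year 70: 70÷12 = 5 r 10, and 10÷4 = 2, so 5+10+2 = 17.
Friday + 17 ≡ Monday — that's 1870's doomsday.
In August the doomsday date is Aug 8.
Aug 25 is 17 days after Aug 8; 17 mod 7 = 3, so Monday + 3 = Thursday.

Thursday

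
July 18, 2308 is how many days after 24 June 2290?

6598

Jun 24, 2290 → Jun 24, 2291: 365 days.
Jun 24, 2291 → Jun 24, 2292: 366 days (Feb 29, 2292 is in that span).
Jun 24, 2292 → Jun 24, 2293: 365 days.
Jun 24, 2293 → Jun 24, 2294: 365 days.
Jun 24, 2294 → Jun 24, 2295: 365 days.
Jun 24, 2295 → Jun 24, 2296: 366 days (Feb 29, 2296 is in that span).
Jun 24, 2296 → Jun 24, 2297: 365 days.
Jun 24, 2297 → Jun 24, 2298: 365 days.
Jun 24, 2298 → Jun 24, 2299: 365 days.
Jun 24, 2299 → Jun 24, 2300: 365 days.
Jun 24, 2300 → Jun 24, 2301: 365 days.
Jun 24, 2301 → Jun 24, 2302: 365 days.
Jun 24, 2302 → Jun 24, 2303: 365 days.
Jun 24, 2303 → Jun 24, 2304: 366 days (Feb 29, 2304 is in that span).
Jun 24, 2304 → Jun 24, 2305: 365 days.
Jun 24, 2305 → Jun 24, 2306: 365 days.
Jun 24, 2306 → Jun 24, 2307: 365 days.
Jun 24, 2307 → Jul 24, 2307: 30 days (June has 30).
Jul 24, 2307 → Aug 24, 2307: 31 days (July has 31).
Aug 24, 2307 → Sep 24, 2307: 31 days (August has 31).
Sep 24, 2307 → Oct 24, 2307: 30 days (September has 30).
Oct 24, 2307 → Nov 24, 2307: 31 days (October has 31).
Nov 24, 2307 → Dec 24, 2307: 30 days (November has 30).
Dec 24, 2307 → Jan 24, 2308: 31 days (December has 31).
Jan 24, 2308 → Feb 24, 2308: 31 days (January has 31).
Feb 24, 2308 → Mar 24, 2308: 29 days (February has 29).
Mar 24, 2308 → Apr 24, 2308: 31 days (March has 31).
Apr 24, 2308 → May 24, 2308: 30 days (April has 30).
May 24, 2308 → Jun 24, 2308: 31 days (May has 31).
Jun 24, 2308 → Jul 18, 2308: 24 days.
Total: 6598 days.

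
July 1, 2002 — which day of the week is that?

Doomsday rule: the anchor day for the 2000s is Tuesday. For year 02: 2÷12 = 0 r 2, and 2÷4 = 0, so 0+2+0 = 2.
Tuesday + 2 ≡ Thursday — that's 2002's doomsday.
In July the doomsday date is Jul 11.
Jul 1 is 10 days before Jul 11; 10 mod 7 = 3, so Thursday − 3 = Monday.

Monday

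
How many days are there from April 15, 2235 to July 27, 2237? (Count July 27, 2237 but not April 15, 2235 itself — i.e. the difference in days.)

Apr 15, 2235 → Apr 15, 2236: 366 days (Feb 29, 2236 is in that span).
Apr 15, 2236 → Apr 15, 2237: 365 days.
Apr 15, 2237 → May 15, 2237: 30 days (April has 30).
May 15, 2237 → Jun 15, 2237: 31 days (May has 31).
Jun 15, 2237 → Jul 15, 2237: 30 days (June has 30).
Jul 15, 2237 → Jul 27, 2237: 12 days.
Total: 834 days.

834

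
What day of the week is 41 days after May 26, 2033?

Wednesday

May 26, 2033 is a Thursday.
41 mod 7 = 6, so 41 days after a Thursday is Thursday + 6 = Wednesday.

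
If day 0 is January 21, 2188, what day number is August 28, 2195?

2776

Jan 21, 2188 → Jan 21, 2189: 366 days (Feb 29, 2188 is in that span).
Jan 21, 2189 → Jan 21, 2190: 365 days.
Jan 21, 2190 → Jan 21, 2191: 365 days.
Jan 21, 2191 → Jan 21, 2192: 365 days.
Jan 21, 2192 → Jan 21, 2193: 366 days (Feb 29, 2192 is in that span).
Jan 21, 2193 → Jan 21, 2194: 365 days.
Jan 21, 2194 → Jan 21, 2195: 365 days.
Jan 21, 2195 → Feb 21, 2195: 31 days (January has 31).
Feb 21, 2195 → Mar 21, 2195: 28 days (February has 28).
Mar 21, 2195 → Apr 21, 2195: 31 days (March has 31).
Apr 21, 2195 → May 21, 2195: 30 days (April has 30).
May 21, 2195 → Jun 21, 2195: 31 days (May has 31).
Jun 21, 2195 → Jul 21, 2195: 30 days (June has 30).
Jul 21, 2195 → Aug 21, 2195: 31 days (July has 31).
Aug 21, 2195 → Aug 28, 2195: 7 days.
Total: 2776 days.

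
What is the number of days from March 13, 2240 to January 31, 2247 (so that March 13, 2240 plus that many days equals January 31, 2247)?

2515

Mar 13, 2240 → Mar 13, 2241: 365 days.
Mar 13, 2241 → Mar 13, 2242: 365 days.
Mar 13, 2242 → Mar 13, 2243: 365 days.
Mar 13, 2243 → Mar 13, 2244: 366 days (Feb 29, 2244 is in that span).
Mar 13, 2244 → Mar 13, 2245: 365 days.
Mar 13, 2245 → Mar 13, 2246: 365 days.
Mar 13, 2246 → Apr 13, 2246: 31 days (March has 31).
Apr 13, 2246 → May 13, 2246: 30 days (April has 30).
May 13, 2246 → Jun 13, 2246: 31 days (May has 31).
Jun 13, 2246 → Jul 13, 2246: 30 days (June has 30).
Jul 13, 2246 → Aug 13, 2246: 31 days (July has 31).
Aug 13, 2246 → Sep 13, 2246: 31 days (August has 31).
Sep 13, 2246 → Oct 13, 2246: 30 days (September has 30).
Oct 13, 2246 → Nov 13, 2246: 31 days (October has 31).
Nov 13, 2246 → Dec 13, 2246: 30 days (November has 30).
Dec 13, 2246 → Jan 13, 2247: 31 days (December has 31).
Jan 13, 2247 → Jan 31, 2247: 18 days.
Total: 2515 days.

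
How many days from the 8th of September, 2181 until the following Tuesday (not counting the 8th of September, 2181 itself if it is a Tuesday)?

Sep 8, 2181 is a Saturday.
From Saturday to the next Tuesday is 3 days.

3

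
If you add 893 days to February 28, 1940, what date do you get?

August 9, 1942

+366 (one year; includes Feb 29, 1940) → Feb 28, 1941 (527 left).
+365 (one year) → Feb 28, 1942 (162 left).
Feb has 28 days: +1 → Mar 1, 1942 (161 left).
Mar has 31 days: +31 → Apr 1, 1942 (130 left).
Apr has 30 days: +30 → May 1, 1942 (100 left).
May has 31 days: +31 → Jun 1, 1942 (69 left).
Jun has 30 days: +30 → Jul 1, 1942 (39 left).
Jul has 31 days: +31 → Aug 1, 1942 (8 left).
+8 → Aug 9, 1942.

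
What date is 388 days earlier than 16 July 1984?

June 24, 1983

−16 → Jun 30, 1984 (end of Jun, 30 days; 372 left).
−30 → May 31, 1984 (end of May, 31 days; 342 left).
−31 → Apr 30, 1984 (end of Apr, 30 days; 311 left).
−30 → Mar 31, 1984 (end of Mar, 31 days; 281 left).
−31 → Feb 29, 1984 (end of Feb, 29 days; 250 left).
−29 → Jan 31, 1984 (end of Jan, 31 days; 221 left).
−31 → Dec 31, 1983 (end of Dec, 31 days; 190 left).
−31 → Nov 30, 1983 (end of Nov, 30 days; 159 left).
−30 → Oct 31, 1983 (end of Oct, 31 days; 129 left).
−31 → Sep 30, 1983 (end of Sep, 30 days; 98 left).
−30 → Aug 31, 1983 (end of Aug, 31 days; 68 left).
−31 → Jul 31, 1983 (end of Jul, 31 days; 37 left).
−31 → Jun 30, 1983 (end of Jun, 30 days; 6 left).
−6 → Jun 24, 1983.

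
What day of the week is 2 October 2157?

Sunday

Doomsday rule: the anchor day for the 2100s is Sunday. For year 57: 57÷12 = 4 r 9, and 9÷4 = 2, so 4+9+2 = 15.
Sunday + 15 ≡ Monday — that's 2157's doomsday.
In October the doomsday date is Oct 10.
Oct 2 is 8 days before Oct 10; 8 mod 7 = 1, so Monday − 1 = Sunday.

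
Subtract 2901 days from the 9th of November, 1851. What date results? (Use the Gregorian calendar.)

November 30, 1843

−365 (one year) → Nov 9, 1850 (2536 left).
−365 (one year) → Nov 9, 1849 (2171 left).
−365 (one year) → Nov 9, 1848 (1806 left).
−366 (one year; includes Feb 29, 1848) → Nov 9, 1847 (1440 left).
−365 (one year) → Nov 9, 1846 (1075 left).
−365 (one year) → Nov 9, 1845 (710 left).
−365 (one year) → Nov 9, 1844 (345 left).
−9 → Oct 31, 1844 (end of Oct, 31 days; 336 left).
−31 → Sep 30, 1844 (end of Sep, 30 days; 305 left).
−30 → Aug 31, 1844 (end of Aug, 31 days; 275 left).
−31 → Jul 31, 1844 (end of Jul, 31 days; 244 left).
−31 → Jun 30, 1844 (end of Jun, 30 days; 213 left).
−30 → May 31, 1844 (end of May, 31 days; 183 left).
−31 → Apr 30, 1844 (end of Apr, 30 days; 152 left).
−30 → Mar 31, 1844 (end of Mar, 31 days; 122 left).
−31 → Feb 29, 1844 (end of Feb, 29 days; 91 left).
−29 → Jan 31, 1844 (end of Jan, 31 days; 62 left).
−31 → Dec 31, 1843 (end of Dec, 31 days; 31 left).
−31 → Nov 30, 1843 (end of Nov, 30 days; 0 left).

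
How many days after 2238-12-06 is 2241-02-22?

Dec 6, 2238 → Dec 6, 2239: 365 days.
Dec 6, 2239 → Dec 6, 2240: 366 days (Feb 29, 2240 is in that span).
Dec 6, 2240 → Jan 6, 2241: 31 days (December has 31).
Jan 6, 2241 → Feb 6, 2241: 31 days (January has 31).
Feb 6, 2241 → Feb 22, 2241: 16 days.
Total: 809 days.

809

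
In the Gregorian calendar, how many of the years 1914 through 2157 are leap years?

Multiples of 4 in [1914,2157]: 61.
Of those, multiples of 100: 2 (not leap unless ÷400).
Multiples of 400: 1.
Leap years = 61 − 2 + 1 = 60.

60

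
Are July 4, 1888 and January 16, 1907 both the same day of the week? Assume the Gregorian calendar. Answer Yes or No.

From Jul 4, 1888 to Jan 16, 1907 is 6769 days.
6769 mod 7 = 0, so they are the same weekday.
(Jul 4, 1888 is a Wednesday; Jan 16, 1907 is a Wednesday.)

Yes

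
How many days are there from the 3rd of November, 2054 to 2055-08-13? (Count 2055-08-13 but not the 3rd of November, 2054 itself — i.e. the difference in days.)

283

Nov 3, 2054 → Dec 3, 2054: 30 days (November has 30).
Dec 3, 2054 → Jan 3, 2055: 31 days (December has 31).
Jan 3, 2055 → Feb 3, 2055: 31 days (January has 31).
Feb 3, 2055 → Mar 3, 2055: 28 days (February has 28).
Mar 3, 2055 → Apr 3, 2055: 31 days (March has 31).
Apr 3, 2055 → May 3, 2055: 30 days (April has 30).
May 3, 2055 → Jun 3, 2055: 31 days (May has 31).
Jun 3, 2055 → Jul 3, 2055: 30 days (June has 30).
Jul 3, 2055 → Aug 3, 2055: 31 days (July has 31).
Aug 3, 2055 → Aug 13, 2055: 10 days.
Total: 283 days.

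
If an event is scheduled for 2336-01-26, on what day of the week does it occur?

Sunday

Doomsday rule: the anchor day for the 2300s is Wednesday. For year 36: 36÷12 = 3 r 0, and 0÷4 = 0, so 3+0+0 = 3.
Wednesday + 3 ≡ Saturday — that's 2336's doomsday.
In January the doomsday date is Jan 4 (2336 is a leap year (divisible by 4)).
Jan 26 is 22 days after Jan 4; 22 mod 7 = 1, so Saturday + 1 = Sunday.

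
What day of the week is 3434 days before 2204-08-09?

First find the weekday of Aug 9, 2204. Doomsday rule: the anchor day for the 2200s is Friday. For year 04: 4÷12 = 0 r 4, and 4÷4 = 1, so 0+4+1 = 5.
Friday + 5 ≡ Wednesday — that's 2204's doomsday.
In August the doomsday date is Aug 8.
Aug 9 is 1 day after Aug 8; 1 mod 7 = 1, so Wednesday + 1 = Thursday.
3434 mod 7 = 4, so 3434 days before a Thursday is Thursday − 4 = Sunday.

Sunday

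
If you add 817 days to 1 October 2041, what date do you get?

December 27, 2043

+365 (one year) → Oct 1, 2042 (452 left).
+365 (one year) → Oct 1, 2043 (87 left).
Oct has 31 days: +31 → Nov 1, 2043 (56 left).
Nov has 30 days: +30 → Dec 1, 2043 (26 left).
+26 → Dec 27, 2043.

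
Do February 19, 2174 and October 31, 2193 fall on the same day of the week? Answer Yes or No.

From Feb 19, 2174 to Oct 31, 2193 is 7194 days.
7194 mod 7 = 5, so they are different weekdays.
(Feb 19, 2174 is a Saturday; Oct 31, 2193 is a Thursday.)

No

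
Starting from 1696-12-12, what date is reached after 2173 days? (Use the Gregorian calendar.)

+365 (one year) → Dec 12, 1697 (1808 left).
+365 (one year) → Dec 12, 1698 (1443 left).
+365 (one year) → Dec 12, 1699 (1078 left).
+365 (one year) → Dec 12, 1700 (713 left).
+365 (one year) → Dec 12, 1701 (348 left).
Dec has 31 days: +20 → Jan 1, 1702 (328 left).
Jan has 31 days: +31 → Feb 1, 1702 (297 left).
Feb has 28 days: +28 → Mar 1, 1702 (269 left).
Mar has 31 days: +31 → Apr 1, 1702 (238 left).
Apr has 30 days: +30 → May 1, 1702 (208 left).
May has 31 days: +31 → Jun 1, 1702 (177 left).
Jun has 30 days: +30 → Jul 1, 1702 (147 left).
Jul has 31 days: +31 → Aug 1, 1702 (116 left).
Aug has 31 days: +31 → Sep 1, 1702 (85 left).
Sep has 30 days: +30 → Oct 1, 1702 (55 left).
Oct has 31 days: +31 → Nov 1, 1702 (24 left).
+24 → Nov 25, 1702.

November 25, 1702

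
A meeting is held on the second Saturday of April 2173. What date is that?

April 10, 2173

April 1, 2173 is a Thursday.
The first Saturday is therefore April 3 (2 days later).
The second Saturday is 3 + 1×7 = April 10.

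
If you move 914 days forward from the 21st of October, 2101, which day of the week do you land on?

Tuesday

First find the weekday of Oct 21, 2101. Doomsday rule: the anchor day for the 2100s is Sunday. For year 01: 1÷12 = 0 r 1, and 1÷4 = 0, so 0+1+0 = 1.
Sunday + 1 ≡ Monday — that's 2101's doomsday.
In October the doomsday date is Oct 10.
Oct 21 is 11 days after Oct 10; 11 mod 7 = 4, so Monday + 4 = Friday.
914 mod 7 = 4, so 914 days after a Friday is Friday + 4 = Tuesday.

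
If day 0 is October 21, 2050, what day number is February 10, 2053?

Oct 21, 2050 → Oct 21, 2051: 365 days.
Oct 21, 2051 → Oct 21, 2052: 366 days (Feb 29, 2052 is in that span).
Oct 21, 2052 → Nov 21, 2052: 31 days (October has 31).
Nov 21, 2052 → Dec 21, 2052: 30 days (November has 30).
Dec 21, 2052 → Jan 21, 2053: 31 days (December has 31).
Jan 21, 2053 → Feb 10, 2053: 20 days.
Total: 843 days.

843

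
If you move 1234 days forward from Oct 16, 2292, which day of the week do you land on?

Tuesday

First find the weekday of Oct 16, 2292. Doomsday rule: the anchor day for the 2200s is Friday. For year 92: 92÷12 = 7 r 8, and 8÷4 = 2, so 7+8+2 = 17.
Friday + 17 ≡ Monday — that's 2292's doomsday.
In October the doomsday date is Oct 10.
Oct 16 is 6 days after Oct 10; 6 mod 7 = 6, so Monday + 6 = Sunday.
1234 mod 7 = 2, so 1234 days after a Sunday is Sunday + 2 = Tuesday.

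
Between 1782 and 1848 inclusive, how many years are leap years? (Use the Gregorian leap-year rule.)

Multiples of 4 in [1782,1848]: 17.
Of those, multiples of 100: 1 (not leap unless ÷400).
Multiples of 400: 0.
Leap years = 17 − 1 + 0 = 16.

16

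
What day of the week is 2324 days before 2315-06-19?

First find the weekday of Jun 19, 2315. Doomsday rule: the anchor day for the 2300s is Wednesday. For year 15: 15÷12 = 1 r 3, and 3÷4 = 0, so 1+3+0 = 4.
Wednesday + 4 ≡ Sunday — that's 2315's doomsday.
In June the doomsday date is Jun 6.
Jun 19 is 13 days after Jun 6; 13 mod 7 = 6, so Sunday + 6 = Saturday.
2324 mod 7 = 0, so 2324 days before a Saturday is Saturday − 0 = Saturday.

Saturday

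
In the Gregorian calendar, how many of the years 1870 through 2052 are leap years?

45

Multiples of 4 in [1870,2052]: 46.
Of those, multiples of 100: 2 (not leap unless ÷400).
Multiples of 400: 1.
Leap years = 46 − 2 + 1 = 45.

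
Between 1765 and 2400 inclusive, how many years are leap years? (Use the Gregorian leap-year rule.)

154

Multiples of 4 in [1765,2400]: 159.
Of those, multiples of 100: 7 (not leap unless ÷400).
Multiples of 400: 2.
Leap years = 159 − 7 + 2 = 154.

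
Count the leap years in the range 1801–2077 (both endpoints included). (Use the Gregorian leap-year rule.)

Multiples of 4 in [1801,2077]: 69.
Of those, multiples of 100: 2 (not leap unless ÷400).
Multiples of 400: 1.
Leap years = 69 − 2 + 1 = 68.

68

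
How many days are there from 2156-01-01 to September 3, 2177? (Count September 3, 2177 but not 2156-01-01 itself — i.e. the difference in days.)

Jan 1, 2156 → Jan 1, 2157: 366 days (Feb 29, 2156 is in that span).
Jan 1, 2157 → Jan 1, 2158: 365 days.
Jan 1, 2158 → Jan 1, 2159: 365 days.
Jan 1, 2159 → Jan 1, 2160: 365 days.
Jan 1, 2160 → Jan 1, 2161: 366 days (Feb 29, 2160 is in that span).
Jan 1, 2161 → Jan 1, 2162: 365 days.
Jan 1, 2162 → Jan 1, 2163: 365 days.
Jan 1, 2163 → Jan 1, 2164: 365 days.
Jan 1, 2164 → Jan 1, 2165: 366 days (Feb 29, 2164 is in that span).
Jan 1, 2165 → Jan 1, 2166: 365 days.
Jan 1, 2166 → Jan 1, 2167: 365 days.
Jan 1, 2167 → Jan 1, 2168: 365 days.
Jan 1, 2168 → Jan 1, 2169: 366 days (Feb 29, 2168 is in that span).
Jan 1, 2169 → Jan 1, 2170: 365 days.
Jan 1, 2170 → Jan 1, 2171: 365 days.
Jan 1, 2171 → Jan 1, 2172: 365 days.
Jan 1, 2172 → Jan 1, 2173: 366 days (Feb 29, 2172 is in that span).
Jan 1, 2173 → Jan 1, 2174: 365 days.
Jan 1, 2174 → Jan 1, 2175: 365 days.
Jan 1, 2175 → Jan 1, 2176: 365 days.
Jan 1, 2176 → Jan 1, 2177: 366 days (Feb 29, 2176 is in that span).
Jan 1, 2177 → Feb 1, 2177: 31 days (January has 31).
Feb 1, 2177 → Mar 1, 2177: 28 days (February has 28).
Mar 1, 2177 → Apr 1, 2177: 31 days (March has 31).
Apr 1, 2177 → May 1, 2177: 30 days (April has 30).
May 1, 2177 → Jun 1, 2177: 31 days (May has 31).
Jun 1, 2177 → Jul 1, 2177: 30 days (June has 30).
Jul 1, 2177 → Aug 1, 2177: 31 days (July has 31).
Aug 1, 2177 → Sep 1, 2177: 31 days (August has 31).
Sep 1, 2177 → Sep 3, 2177: 2 days.
Total: 7916 days.

7916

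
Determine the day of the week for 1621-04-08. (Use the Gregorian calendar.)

Doomsday rule: the anchor day for the 1600s is Tuesday. For year 21: 21÷12 = 1 r 9, and 9÷4 = 2, so 1+9+2 = 12.
Tuesday + 12 ≡ Sunday — that's 1621's doomsday.
In April the doomsday date is Apr 4.
Apr 8 is 4 days after Apr 4; 4 mod 7 = 4, so Sunday + 4 = Thursday.

Thursday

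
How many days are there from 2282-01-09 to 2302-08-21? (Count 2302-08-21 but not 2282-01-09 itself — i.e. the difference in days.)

7528

Jan 9, 2282 → Jan 9, 2283: 365 days.
Jan 9, 2283 → Jan 9, 2284: 365 days.
Jan 9, 2284 → Jan 9, 2285: 366 days (Feb 29, 2284 is in that span).
Jan 9, 2285 → Jan 9, 2286: 365 days.
Jan 9, 2286 → Jan 9, 2287: 365 days.
Jan 9, 2287 → Jan 9, 2288: 365 days.
Jan 9, 2288 → Jan 9, 2289: 366 days (Feb 29, 2288 is in that span).
Jan 9, 2289 → Jan 9, 2290: 365 days.
Jan 9, 2290 → Jan 9, 2291: 365 days.
Jan 9, 2291 → Jan 9, 2292: 365 days.
Jan 9, 2292 → Jan 9, 2293: 366 days (Feb 29, 2292 is in that span).
Jan 9, 2293 → Jan 9, 2294: 365 days.
Jan 9, 2294 → Jan 9, 2295: 365 days.
Jan 9, 2295 → Jan 9, 2296: 365 days.
Jan 9, 2296 → Jan 9, 2297: 366 days (Feb 29, 2296 is in that span).
Jan 9, 2297 → Jan 9, 2298: 365 days.
Jan 9, 2298 → Jan 9, 2299: 365 days.
Jan 9, 2299 → Jan 9, 2300: 365 days.
Jan 9, 2300 → Jan 9, 2301: 365 days.
Jan 9, 2301 → Jan 9, 2302: 365 days.
Jan 9, 2302 → Feb 9, 2302: 31 days (January has 31).
Feb 9, 2302 → Mar 9, 2302: 28 days (February has 28).
Mar 9, 2302 → Apr 9, 2302: 31 days (March has 31).
Apr 9, 2302 → May 9, 2302: 30 days (April has 30).
May 9, 2302 → Jun 9, 2302: 31 days (May has 31).
Jun 9, 2302 → Jul 9, 2302: 30 days (June has 30).
Jul 9, 2302 → Aug 9, 2302: 31 days (July has 31).
Aug 9, 2302 → Aug 21, 2302: 12 days.
Total: 7528 days.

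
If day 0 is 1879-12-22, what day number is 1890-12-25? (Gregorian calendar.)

4021

Dec 22, 1879 → Dec 22, 1880: 366 days (Feb 29, 1880 is in that span).
Dec 22, 1880 → Dec 22, 1881: 365 days.
Dec 22, 1881 → Dec 22, 1882: 365 days.
Dec 22, 1882 → Dec 22, 1883: 365 days.
Dec 22, 1883 → Dec 22, 1884: 366 days (Feb 29, 1884 is in that span).
Dec 22, 1884 → Dec 22, 1885: 365 days.
Dec 22, 1885 → Dec 22, 1886: 365 days.
Dec 22, 1886 → Dec 22, 1887: 365 days.
Dec 22, 1887 → Dec 22, 1888: 366 days (Feb 29, 1888 is in that span).
Dec 22, 1888 → Dec 22, 1889: 365 days.
Dec 22, 1889 → Jan 22, 1890: 31 days (December has 31).
Jan 22, 1890 → Feb 22, 1890: 31 days (January has 31).
Feb 22, 1890 → Mar 22, 1890: 28 days (February has 28).
Mar 22, 1890 → Apr 22, 1890: 31 days (March has 31).
Apr 22, 1890 → May 22, 1890: 30 days (April has 30).
May 22, 1890 → Jun 22, 1890: 31 days (May has 31).
Jun 22, 1890 → Jul 22, 1890: 30 days (June has 30).
Jul 22, 1890 → Aug 22, 1890: 31 days (July has 31).
Aug 22, 1890 → Sep 22, 1890: 31 days (August has 31).
Sep 22, 1890 → Oct 22, 1890: 30 days (September has 30).
Oct 22, 1890 → Nov 22, 1890: 31 days (October has 31).
Nov 22, 1890 → Dec 22, 1890: 30 days (November has 30).
Dec 22, 1890 → Dec 25, 1890: 3 days.
Total: 4021 days.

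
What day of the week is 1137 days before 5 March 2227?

First find the weekday of Mar 5, 2227. Doomsday rule: the anchor day for the 2200s is Friday. For year 27: 27÷12 = 2 r 3, and 3÷4 = 0, so 2+3+0 = 5.
Friday + 5 ≡ Wednesday — that's 2227's doomsday.
In March the doomsday date is Mar 14.
Mar 5 is 9 days before Mar 14; 9 mod 7 = 2, so Wednesday − 2 = Monday.
1137 mod 7 = 3, so 1137 days before a Monday is Monday − 3 = Friday.

Friday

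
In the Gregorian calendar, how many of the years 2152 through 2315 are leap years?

39

Multiples of 4 in [2152,2315]: 41.
Of those, multiples of 100: 2 (not leap unless ÷400).
Multiples of 400: 0.
Leap years = 41 − 2 + 0 = 39.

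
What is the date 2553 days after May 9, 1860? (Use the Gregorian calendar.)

May 6, 1867

+365 (one year) → May 9, 1861 (2188 left).
+365 (one year) → May 9, 1862 (1823 left).
+365 (one year) → May 9, 1863 (1458 left).
+366 (one year; includes Feb 29, 1864) → May 9, 1864 (1092 left).
+365 (one year) → May 9, 1865 (727 left).
+365 (one year) → May 9, 1866 (362 left).
May has 31 days: +23 → Jun 1, 1866 (339 left).
Jun has 30 days: +30 → Jul 1, 1866 (309 left).
Jul has 31 days: +31 → Aug 1, 1866 (278 left).
Aug has 31 days: +31 → Sep 1, 1866 (247 left).
Sep has 30 days: +30 → Oct 1, 1866 (217 left).
Oct has 31 days: +31 → Nov 1, 1866 (186 left).
Nov has 30 days: +30 → Dec 1, 1866 (156 left).
Dec has 31 days: +31 → Jan 1, 1867 (125 left).
Jan has 31 days: +31 → Feb 1, 1867 (94 left).
Feb has 28 days: +28 → Mar 1, 1867 (66 left).
Mar has 31 days: +31 → Apr 1, 1867 (35 left).
Apr has 30 days: +30 → May 1, 1867 (5 left).
+5 → May 6, 1867.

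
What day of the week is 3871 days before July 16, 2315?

Friday

First find the weekday of Jul 16, 2315. Doomsday rule: the anchor day for the 2300s is Wednesday. For year 15: 15÷12 = 1 r 3, and 3÷4 = 0, so 1+3+0 = 4.
Wednesday + 4 ≡ Sunday — that's 2315's doomsday.
In July the doomsday date is Jul 11.
Jul 16 is 5 days after Jul 11; 5 mod 7 = 5, so Sunday + 5 = Friday.
3871 mod 7 = 0, so 3871 days before a Friday is Friday − 0 = Friday.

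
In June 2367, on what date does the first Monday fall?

June 1, 2367 is a Thursday.
The first Monday is therefore June 5 (4 days later).

June 5, 2367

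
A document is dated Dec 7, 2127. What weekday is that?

Doomsday rule: the anchor day for the 2100s is Sunday. For year 27: 27÷12 = 2 r 3, and 3÷4 = 0, so 2+3+0 = 5.
Sunday + 5 ≡ Friday — that's 2127's doomsday.
In December the doomsday date is Dec 12.
Dec 7 is 5 days before Dec 12; 5 mod 7 = 5, so Friday − 5 = Sunday.

Sunday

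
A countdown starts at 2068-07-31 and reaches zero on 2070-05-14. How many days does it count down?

Jul 31, 2068 → Jul 31, 2069: 365 days.
Jul 31, 2069 → Aug 31, 2069: 31 days (July has 31).
Aug 31, 2069 → Sep 30, 2069: 30 days (August has 31).
Sep 30, 2069 → Oct 30, 2069: 30 days (September has 30).
Oct 30, 2069 → Nov 30, 2069: 31 days (October has 31).
Nov 30, 2069 → Dec 30, 2069: 30 days (November has 30).
Dec 30, 2069 → Jan 30, 2070: 31 days (December has 31).
Jan 30, 2070 → Feb 28, 2070: 29 days (January has 31).
Feb 28, 2070 → Mar 28, 2070: 28 days (February has 28).
Mar 28, 2070 → Apr 28, 2070: 31 days (March has 31).
Apr 28, 2070 → May 14, 2070: 16 days.
Total: 652 days.

652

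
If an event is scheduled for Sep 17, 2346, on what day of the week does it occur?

Doomsday rule: the anchor day for the 2300s is Wednesday. For year 46: 46÷12 = 3 r 10, and 10÷4 = 2, so 3+10+2 = 15.
Wednesday + 15 ≡ Thursday — that's 2346's doomsday.
In September the doomsday date is Sep 5.
Sep 17 is 12 days after Sep 5; 12 mod 7 = 5, so Thursday + 5 = Tuesday.

Tuesday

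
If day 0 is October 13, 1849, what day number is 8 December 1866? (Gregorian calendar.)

6265

Oct 13, 1849 → Oct 13, 1850: 365 days.
Oct 13, 1850 → Oct 13, 1851: 365 days.
Oct 13, 1851 → Oct 13, 1852: 366 days (Feb 29, 1852 is in that span).
Oct 13, 1852 → Oct 13, 1853: 365 days.
Oct 13, 1853 → Oct 13, 1854: 365 days.
Oct 13, 1854 → Oct 13, 1855: 365 days.
Oct 13, 1855 → Oct 13, 1856: 366 days (Feb 29, 1856 is in that span).
Oct 13, 1856 → Oct 13, 1857: 365 days.
Oct 13, 1857 → Oct 13, 1858: 365 days.
Oct 13, 1858 → Oct 13, 1859: 365 days.
Oct 13, 1859 → Oct 13, 1860: 366 days (Feb 29, 1860 is in that span).
Oct 13, 1860 → Oct 13, 1861: 365 days.
Oct 13, 1861 → Oct 13, 1862: 365 days.
Oct 13, 1862 → Oct 13, 1863: 365 days.
Oct 13, 1863 → Oct 13, 1864: 366 days (Feb 29, 1864 is in that span).
Oct 13, 1864 → Oct 13, 1865: 365 days.
Oct 13, 1865 → Oct 13, 1866: 365 days.
Oct 13, 1866 → Nov 13, 1866: 31 days (October has 31).
Nov 13, 1866 → Dec 8, 1866: 25 days.
Total: 6265 days.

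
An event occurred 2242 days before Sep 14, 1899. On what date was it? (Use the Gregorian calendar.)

July 25, 1893

−365 (one year) → Sep 14, 1898 (1877 left).
−365 (one year) → Sep 14, 1897 (1512 left).
−365 (one year) → Sep 14, 1896 (1147 left).
−366 (one year; includes Feb 29, 1896) → Sep 14, 1895 (781 left).
−365 (one year) → Sep 14, 1894 (416 left).
−365 (one year) → Sep 14, 1893 (51 left).
−14 → Aug 31, 1893 (end of Aug, 31 days; 37 left).
−31 → Jul 31, 1893 (end of Jul, 31 days; 6 left).
−6 → Jul 25, 1893.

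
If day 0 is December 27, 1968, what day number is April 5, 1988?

7039

Dec 27, 1968 → Dec 27, 1969: 365 days.
Dec 27, 1969 → Dec 27, 1970: 365 days.
Dec 27, 1970 → Dec 27, 1971: 365 days.
Dec 27, 1971 → Dec 27, 1972: 366 days (Feb 29, 1972 is in that span).
Dec 27, 1972 → Dec 27, 1973: 365 days.
Dec 27, 1973 → Dec 27, 1974: 365 days.
Dec 27, 1974 → Dec 27, 1975: 365 days.
Dec 27, 1975 → Dec 27, 1976: 366 days (Feb 29, 1976 is in that span).
Dec 27, 1976 → Dec 27, 1977: 365 days.
Dec 27, 1977 → Dec 27, 1978: 365 days.
Dec 27, 1978 → Dec 27, 1979: 365 days.
Dec 27, 1979 → Dec 27, 1980: 366 days (Feb 29, 1980 is in that span).
Dec 27, 1980 → Dec 27, 1981: 365 days.
Dec 27, 1981 → Dec 27, 1982: 365 days.
Dec 27, 1982 → Dec 27, 1983: 365 days.
Dec 27, 1983 → Dec 27, 1984: 366 days (Feb 29, 1984 is in that span).
Dec 27, 1984 → Dec 27, 1985: 365 days.
Dec 27, 1985 → Dec 27, 1986: 365 days.
Dec 27, 1986 → Dec 27, 1987: 365 days.
Dec 27, 1987 → Jan 27, 1988: 31 days (December has 31).
Jan 27, 1988 → Feb 27, 1988: 31 days (January has 31).
Feb 27, 1988 → Mar 27, 1988: 29 days (February has 29).
Mar 27, 1988 → Apr 5, 1988: 9 days.
Total: 7039 days.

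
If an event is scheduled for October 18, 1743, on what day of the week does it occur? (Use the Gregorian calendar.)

Doomsday rule: the anchor day for the 1700s is Sunday. For year 43: 43÷12 = 3 r 7, and 7÷4 = 1, so 3+7+1 = 11.
Sunday + 11 ≡ Thursday — that's 1743's doomsday.
In October the doomsday date is Oct 10.
Oct 18 is 8 days after Oct 10; 8 mod 7 = 1, so Thursday + 1 = Friday.

Friday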